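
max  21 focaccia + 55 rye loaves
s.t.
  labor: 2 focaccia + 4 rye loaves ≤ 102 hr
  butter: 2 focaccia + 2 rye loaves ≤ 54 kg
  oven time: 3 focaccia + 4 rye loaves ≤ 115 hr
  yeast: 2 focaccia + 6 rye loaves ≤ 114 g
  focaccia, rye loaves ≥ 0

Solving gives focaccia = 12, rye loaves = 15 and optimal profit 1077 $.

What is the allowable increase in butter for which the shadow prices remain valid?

Binding constraints: butter, yeast. The basis is B = [[2,2],[2,6]] with det 8.
Per unit increase in butter, x* moves by d = (0.75, -0.25).
The basis stays optimal until oven time becomes binding; allowable increase = 15.2 kg.

15.2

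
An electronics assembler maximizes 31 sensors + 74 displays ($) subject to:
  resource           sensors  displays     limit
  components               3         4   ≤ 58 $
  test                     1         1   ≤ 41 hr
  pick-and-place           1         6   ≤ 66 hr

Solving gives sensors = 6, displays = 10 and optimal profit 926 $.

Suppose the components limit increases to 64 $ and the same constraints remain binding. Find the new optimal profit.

974

At the optimum: components uses 58 of 58 (binding); test uses 16 of 41 (slack = 25); pick-and-place uses 66 of 66 (binding).
Slack constraints have shadow price 0 (complementary slackness).
The binding rows give the dual system: 3·y_components + 1·y_pick-and-place = 31 and 4·y_components + 6·y_pick-and-place = 74.
This yields shadow prices y_components = 8, y_pick-and-place = 7.
Δz = y_components·Δb = 8 × (6) = 48, so new z* = 926 + 48 = 974.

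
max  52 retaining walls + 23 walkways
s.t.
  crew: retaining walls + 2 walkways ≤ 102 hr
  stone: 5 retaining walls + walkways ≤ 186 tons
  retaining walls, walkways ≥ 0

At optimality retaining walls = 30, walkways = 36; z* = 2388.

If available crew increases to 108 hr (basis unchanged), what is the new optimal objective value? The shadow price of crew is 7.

Δb = 6, so new z* = 2388 + (7)·(6) = 2388 + 42 = 2430.

2430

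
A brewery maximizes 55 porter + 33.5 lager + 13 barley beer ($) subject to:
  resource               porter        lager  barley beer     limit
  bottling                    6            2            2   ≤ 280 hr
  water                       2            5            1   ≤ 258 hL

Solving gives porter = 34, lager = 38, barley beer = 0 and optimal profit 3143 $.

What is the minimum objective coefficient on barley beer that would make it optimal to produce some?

Both bottling and water are binding at x*.
From A_Bᵀ y = c: 6·y_bottling + 2·y_water = 55; 2·y_bottling + 5·y_water = 33.5.
This yields shadow prices y_bottling = 8, y_water = 3.5.
barley beer enters the basis when its profit ≥ yᵀa₃ = 8·2 + 3.5·1 = 19.5.

19.5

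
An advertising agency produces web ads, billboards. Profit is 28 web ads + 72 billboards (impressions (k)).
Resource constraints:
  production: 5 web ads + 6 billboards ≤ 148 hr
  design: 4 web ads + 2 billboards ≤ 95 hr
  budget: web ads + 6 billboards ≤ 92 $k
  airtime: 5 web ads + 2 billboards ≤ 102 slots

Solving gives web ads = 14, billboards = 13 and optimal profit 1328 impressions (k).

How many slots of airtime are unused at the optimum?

airtime used = 5·14 + 2·13 = 96; slack = 102 − 96 = 6.

6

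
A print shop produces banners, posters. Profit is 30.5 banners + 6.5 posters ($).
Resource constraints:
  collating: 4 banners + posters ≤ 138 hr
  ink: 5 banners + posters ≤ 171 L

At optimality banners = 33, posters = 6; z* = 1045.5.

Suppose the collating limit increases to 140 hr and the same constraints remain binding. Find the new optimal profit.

1049.5

Check each constraint at x*: collating 138/138 (tight); ink 171/171 (tight).
The binding rows give the dual system: 4·y_collating + 5·y_ink = 30.5 and 1·y_collating + 1·y_ink = 6.5.
→ y_collating = 2 and y_ink = 4.5.
Δz = y_collating·Δb = 2 × (2) = 4, so new z* = 1045.5 + 4 = 1049.5.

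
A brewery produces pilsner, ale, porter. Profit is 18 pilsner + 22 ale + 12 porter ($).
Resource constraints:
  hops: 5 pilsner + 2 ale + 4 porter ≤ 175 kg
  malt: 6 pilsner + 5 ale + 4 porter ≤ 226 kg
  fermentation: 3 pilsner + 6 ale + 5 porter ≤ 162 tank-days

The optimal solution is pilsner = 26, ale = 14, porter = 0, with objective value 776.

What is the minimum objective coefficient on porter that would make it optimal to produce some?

Binding: malt and fermentation. Non-binding: hops (17 unused).
Since hops is not tight, its dual is 0.
The binding rows give the dual system: 6·y_malt + 3·y_fermentation = 18 and 5·y_malt + 6·y_fermentation = 22.
This yields shadow prices y_malt = 2, y_fermentation = 2.
porter enters the basis when its profit ≥ yᵀa₃ = 2·4 + 2·5 = 18.

18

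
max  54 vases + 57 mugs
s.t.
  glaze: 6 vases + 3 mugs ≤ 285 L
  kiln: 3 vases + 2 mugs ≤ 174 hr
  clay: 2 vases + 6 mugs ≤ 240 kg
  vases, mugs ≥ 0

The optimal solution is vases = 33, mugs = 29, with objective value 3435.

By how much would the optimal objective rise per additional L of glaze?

At the optimum: glaze uses 285 of 285 (binding); kiln uses 157 of 174 (slack = 17); clay uses 240 of 240 (binding).
Slack constraints have shadow price 0 (complementary slackness).
From A_Bᵀ y = c: 6·y_glaze + 2·y_clay = 54; 3·y_glaze + 6·y_clay = 57.
Solving: y_glaze = 7, y_clay = 6.
Shadow price of glaze = 7.

7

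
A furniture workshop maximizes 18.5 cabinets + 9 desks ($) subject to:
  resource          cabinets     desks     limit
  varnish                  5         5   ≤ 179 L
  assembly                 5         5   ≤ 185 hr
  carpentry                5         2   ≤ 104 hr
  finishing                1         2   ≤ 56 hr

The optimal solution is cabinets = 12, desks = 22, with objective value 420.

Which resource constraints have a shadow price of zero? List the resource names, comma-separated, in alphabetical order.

varnish: 170/179 (slack 9)
assembly: 170/185 (slack 15)
carpentry: 104/104 (binding)
finishing: 56/56 (binding)
By complementary slackness, a constraint with positive slack has shadow price 0 → assembly, varnish.

assembly, varnish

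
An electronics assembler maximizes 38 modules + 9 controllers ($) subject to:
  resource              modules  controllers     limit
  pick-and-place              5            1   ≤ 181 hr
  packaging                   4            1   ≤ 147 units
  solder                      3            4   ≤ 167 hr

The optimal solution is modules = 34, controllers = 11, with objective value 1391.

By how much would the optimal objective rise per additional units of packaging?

Check each constraint at x*: pick-and-place 181/181 (tight); packaging 147/147 (tight); solder 146/167 (slack 21).
By complementary slackness, y = 0 for the non-binding constraint.
From A_Bᵀ y = c: 5·y_pick-and-place + 4·y_packaging = 38; 1·y_pick-and-place + 1·y_packaging = 9.
→ y_pick-and-place = 2 and y_packaging = 7.
Shadow price of packaging = 7.

7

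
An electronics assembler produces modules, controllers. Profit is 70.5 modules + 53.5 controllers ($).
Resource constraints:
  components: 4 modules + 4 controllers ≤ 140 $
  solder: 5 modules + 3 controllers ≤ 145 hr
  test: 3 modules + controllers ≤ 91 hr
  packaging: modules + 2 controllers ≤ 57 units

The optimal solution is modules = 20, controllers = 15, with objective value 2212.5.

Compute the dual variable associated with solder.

Binding: components and solder. Non-binding: test (16 unused), packaging (7 unused).
By complementary slackness, y = 0 for the non-binding constraints.
The binding rows give the dual system: 4·y_components + 5·y_solder = 70.5 and 4·y_components + 3·y_solder = 53.5.
Solving: y_components = 7, y_solder = 8.5.
Shadow price of solder = 8.5.

8.5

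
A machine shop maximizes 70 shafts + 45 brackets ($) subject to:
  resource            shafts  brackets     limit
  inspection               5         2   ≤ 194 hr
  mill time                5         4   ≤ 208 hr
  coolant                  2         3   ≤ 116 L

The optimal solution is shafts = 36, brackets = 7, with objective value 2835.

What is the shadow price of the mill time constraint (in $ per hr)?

Binding: inspection and mill time. Non-binding: coolant (23 unused).
Slack constraints have shadow price 0 (complementary slackness).
Dual feasibility on the basic columns requires 5·y_inspection + 5·y_mill time = 70, 2·y_inspection + 4·y_mill time = 45.
Solving: y_inspection = 5.5, y_mill time = 8.5.
Shadow price of mill time = 8.5.

8.5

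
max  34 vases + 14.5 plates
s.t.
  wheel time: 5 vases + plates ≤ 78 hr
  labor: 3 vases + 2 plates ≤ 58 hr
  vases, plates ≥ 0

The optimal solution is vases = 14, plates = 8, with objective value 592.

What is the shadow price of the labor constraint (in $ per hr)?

5.5

At the optimum: wheel time uses 78 of 78 (binding); labor uses 58 of 58 (binding).
The binding rows give the dual system: 5·y_wheel time + 3·y_labor = 34 and 1·y_wheel time + 2·y_labor = 14.5.
Solving: y_wheel time = 3.5, y_labor = 5.5.
Shadow price of labor = 5.5.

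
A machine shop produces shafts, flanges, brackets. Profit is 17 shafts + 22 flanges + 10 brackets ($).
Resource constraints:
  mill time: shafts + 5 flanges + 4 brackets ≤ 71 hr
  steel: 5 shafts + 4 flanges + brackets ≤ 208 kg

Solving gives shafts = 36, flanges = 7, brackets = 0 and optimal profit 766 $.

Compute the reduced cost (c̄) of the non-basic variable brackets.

-1

At the optimum: mill time uses 71 of 71 (binding); steel uses 208 of 208 (binding).
The binding rows give the dual system: 1·y_mill time + 5·y_steel = 17 and 5·y_mill time + 4·y_steel = 22.
This yields shadow prices y_mill time = 2, y_steel = 3.
Reduced cost of brackets: c₃ − yᵀa₃ = 10 − (2·4 + 3·1) = 10 − 11 = -1.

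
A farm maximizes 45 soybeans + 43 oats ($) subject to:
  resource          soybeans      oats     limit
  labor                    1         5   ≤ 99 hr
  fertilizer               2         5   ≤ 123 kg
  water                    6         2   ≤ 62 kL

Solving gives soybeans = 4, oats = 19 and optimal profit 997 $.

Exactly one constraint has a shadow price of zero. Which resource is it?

fertilizer

labor: 99/99 (binding)
fertilizer: 103/123 (slack 20)
water: 62/62 (binding)
By complementary slackness, a constraint with positive slack has shadow price 0 → fertilizer.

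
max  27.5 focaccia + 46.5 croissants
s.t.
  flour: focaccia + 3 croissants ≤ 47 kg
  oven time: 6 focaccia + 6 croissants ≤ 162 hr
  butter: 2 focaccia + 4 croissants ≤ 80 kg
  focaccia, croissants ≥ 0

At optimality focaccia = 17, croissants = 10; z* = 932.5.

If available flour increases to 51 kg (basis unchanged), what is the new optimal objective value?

Binding: flour and oven time. Non-binding: butter (6 unused).
Slack constraints have shadow price 0 (complementary slackness).
Dual feasibility on the basic columns requires 1·y_flour + 6·y_oven time = 27.5, 3·y_flour + 6·y_oven time = 46.5.
→ y_flour = 9.5 and y_oven time = 3.
Δz = y_flour·Δb = 9.5 × (4) = 38, so new z* = 932.5 + 38 = 970.5.

970.5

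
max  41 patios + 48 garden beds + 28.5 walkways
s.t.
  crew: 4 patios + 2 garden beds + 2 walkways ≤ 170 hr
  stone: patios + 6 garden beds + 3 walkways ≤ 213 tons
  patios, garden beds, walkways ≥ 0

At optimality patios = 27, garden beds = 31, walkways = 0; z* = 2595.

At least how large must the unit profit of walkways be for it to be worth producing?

33

Both crew and stone are binding at x*.
The binding rows give the dual system: 4·y_crew + 1·y_stone = 41 and 2·y_crew + 6·y_stone = 48.
Solving: y_crew = 9, y_stone = 5.
walkways enters the basis when its profit ≥ yᵀa₃ = 9·2 + 5·3 = 33.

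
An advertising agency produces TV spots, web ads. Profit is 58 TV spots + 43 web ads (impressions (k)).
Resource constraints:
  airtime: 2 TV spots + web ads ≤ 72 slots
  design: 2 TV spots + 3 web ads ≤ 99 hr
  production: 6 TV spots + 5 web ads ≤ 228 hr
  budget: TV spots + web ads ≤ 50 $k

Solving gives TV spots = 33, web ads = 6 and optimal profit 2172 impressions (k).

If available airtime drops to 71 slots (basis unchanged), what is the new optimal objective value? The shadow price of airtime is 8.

2164

Δb = -1, so new z* = 2172 + (8)·(-1) = 2172 − 8 = 2164.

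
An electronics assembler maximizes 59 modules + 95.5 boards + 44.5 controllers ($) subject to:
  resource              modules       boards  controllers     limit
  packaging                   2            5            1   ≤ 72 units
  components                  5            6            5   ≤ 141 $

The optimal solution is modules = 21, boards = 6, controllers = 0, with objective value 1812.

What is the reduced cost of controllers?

-5

Check each constraint at x*: packaging 72/72 (tight); components 141/141 (tight).
The binding rows give the dual system: 2·y_packaging + 5·y_components = 59 and 5·y_packaging + 6·y_components = 95.5.
→ y_packaging = 9.5 and y_components = 8.
Reduced cost of controllers: c₃ − yᵀa₃ = 44.5 − (9.5·1 + 8·5) = 44.5 − 49.5 = -5.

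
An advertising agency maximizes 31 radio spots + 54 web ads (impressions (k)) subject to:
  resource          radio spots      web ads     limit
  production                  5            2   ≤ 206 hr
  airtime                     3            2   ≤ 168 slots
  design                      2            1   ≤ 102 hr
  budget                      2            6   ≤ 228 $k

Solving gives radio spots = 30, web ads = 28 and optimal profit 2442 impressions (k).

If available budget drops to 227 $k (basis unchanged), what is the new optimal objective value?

2434

Binding: production and budget. Non-binding: airtime (22 unused), design (14 unused).
By complementary slackness, y = 0 for the non-binding constraints.
From A_Bᵀ y = c: 5·y_production + 2·y_budget = 31; 2·y_production + 6·y_budget = 54.
Solving: y_production = 3, y_budget = 8.
Δz = y_budget·Δb = 8 × (-1) = -8, so new z* = 2442 − 8 = 2434.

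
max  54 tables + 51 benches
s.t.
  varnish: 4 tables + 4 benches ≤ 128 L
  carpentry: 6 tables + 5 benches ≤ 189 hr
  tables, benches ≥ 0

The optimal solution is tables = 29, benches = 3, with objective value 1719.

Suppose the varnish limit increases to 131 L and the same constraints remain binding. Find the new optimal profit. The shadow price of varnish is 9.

Δb = 3, so new z* = 1719 + (9)·(3) = 1719 + 27 = 1746.

1746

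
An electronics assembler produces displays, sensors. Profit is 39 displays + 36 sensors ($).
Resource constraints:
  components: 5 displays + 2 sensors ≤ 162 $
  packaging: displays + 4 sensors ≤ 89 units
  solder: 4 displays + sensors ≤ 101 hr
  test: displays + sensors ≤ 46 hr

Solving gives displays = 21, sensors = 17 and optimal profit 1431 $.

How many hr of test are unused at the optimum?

test used = 1·21 + 1·17 = 38; slack = 46 − 38 = 8.

8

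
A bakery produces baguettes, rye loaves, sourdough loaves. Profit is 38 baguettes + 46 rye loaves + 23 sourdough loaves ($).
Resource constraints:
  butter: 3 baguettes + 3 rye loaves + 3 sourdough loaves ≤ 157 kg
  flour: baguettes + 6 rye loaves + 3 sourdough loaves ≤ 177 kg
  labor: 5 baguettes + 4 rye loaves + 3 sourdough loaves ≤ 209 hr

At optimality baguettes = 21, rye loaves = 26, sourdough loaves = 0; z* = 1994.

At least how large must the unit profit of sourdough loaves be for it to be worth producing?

30

Check each constraint at x*: butter 141/157 (slack 16); flour 177/177 (tight); labor 209/209 (tight).
Since butter is not tight, its dual is 0.
The binding rows give the dual system: 1·y_flour + 5·y_labor = 38 and 6·y_flour + 4·y_labor = 46.
→ y_flour = 3 and y_labor = 7.
sourdough loaves enters the basis when its profit ≥ yᵀa₃ = 3·3 + 7·3 = 30.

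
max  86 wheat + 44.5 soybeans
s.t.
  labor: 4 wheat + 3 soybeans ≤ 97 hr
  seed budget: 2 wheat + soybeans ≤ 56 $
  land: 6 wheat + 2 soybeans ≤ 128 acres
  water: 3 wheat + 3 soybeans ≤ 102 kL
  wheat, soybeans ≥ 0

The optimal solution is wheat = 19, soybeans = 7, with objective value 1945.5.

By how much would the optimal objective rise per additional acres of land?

At the optimum: labor uses 97 of 97 (binding); seed budget uses 45 of 56 (slack = 11); land uses 128 of 128 (binding); water uses 78 of 102 (slack = 24).
Since seed budget, water are not tight, their duals are 0.
The binding rows give the dual system: 4·y_labor + 6·y_land = 86 and 3·y_labor + 2·y_land = 44.5.
This yields shadow prices y_labor = 9.5, y_land = 8.
Shadow price of land = 8.

8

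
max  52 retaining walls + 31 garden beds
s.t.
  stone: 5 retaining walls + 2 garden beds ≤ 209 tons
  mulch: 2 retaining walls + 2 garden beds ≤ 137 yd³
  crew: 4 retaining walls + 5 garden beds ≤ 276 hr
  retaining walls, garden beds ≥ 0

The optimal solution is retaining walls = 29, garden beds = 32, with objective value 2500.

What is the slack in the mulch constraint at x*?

15

mulch used = 2·29 + 2·32 = 122; slack = 137 − 122 = 15.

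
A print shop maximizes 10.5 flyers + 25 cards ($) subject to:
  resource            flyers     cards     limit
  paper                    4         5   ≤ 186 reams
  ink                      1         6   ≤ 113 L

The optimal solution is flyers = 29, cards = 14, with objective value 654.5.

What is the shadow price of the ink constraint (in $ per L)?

Check each constraint at x*: paper 186/186 (tight); ink 113/113 (tight).
From A_Bᵀ y = c: 4·y_paper + 1·y_ink = 10.5; 5·y_paper + 6·y_ink = 25.
Solving: y_paper = 2, y_ink = 2.5.
Shadow price of ink = 2.5.

2.5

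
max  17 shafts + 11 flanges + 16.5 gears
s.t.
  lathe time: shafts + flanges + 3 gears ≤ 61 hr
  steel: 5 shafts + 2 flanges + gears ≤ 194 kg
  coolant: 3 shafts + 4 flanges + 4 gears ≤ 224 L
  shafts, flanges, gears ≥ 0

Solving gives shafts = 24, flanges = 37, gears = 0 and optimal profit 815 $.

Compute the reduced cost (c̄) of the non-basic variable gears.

-6.5

Check each constraint at x*: lathe time 61/61 (tight); steel 194/194 (tight); coolant 220/224 (slack 4).
Since coolant is not tight, its dual is 0.
The binding rows give the dual system: 1·y_lathe time + 5·y_steel = 17 and 1·y_lathe time + 2·y_steel = 11.
Solving: y_lathe time = 7, y_steel = 2.
Reduced cost of gears: c₃ − yᵀa₃ = 16.5 − (7·3 + 2·1) = 16.5 − 23 = -6.5.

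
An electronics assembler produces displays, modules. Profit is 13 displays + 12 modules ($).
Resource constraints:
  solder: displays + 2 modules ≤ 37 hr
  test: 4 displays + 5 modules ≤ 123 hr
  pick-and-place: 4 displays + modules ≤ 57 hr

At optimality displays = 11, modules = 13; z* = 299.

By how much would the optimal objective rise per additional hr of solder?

At the optimum: solder uses 37 of 37 (binding); test uses 109 of 123 (slack = 14); pick-and-place uses 57 of 57 (binding).
By complementary slackness, y = 0 for the non-binding constraint.
Dual feasibility on the basic columns requires 1·y_solder + 4·y_pick-and-place = 13, 2·y_solder + 1·y_pick-and-place = 12.
This yields shadow prices y_solder = 5, y_pick-and-place = 2.
Shadow price of solder = 5.

5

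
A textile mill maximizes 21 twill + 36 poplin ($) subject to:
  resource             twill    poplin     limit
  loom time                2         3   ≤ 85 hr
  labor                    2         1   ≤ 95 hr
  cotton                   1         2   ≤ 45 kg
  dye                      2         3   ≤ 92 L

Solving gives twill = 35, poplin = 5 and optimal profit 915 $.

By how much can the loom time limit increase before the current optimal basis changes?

5

Binding constraints: loom time, cotton. The basis is B = [[2,3],[1,2]] with det 1.
Per unit increase in loom time, x* moves by d = (2, -1).
The basis stays optimal until poplin reaches 0; allowable increase = 5 hr.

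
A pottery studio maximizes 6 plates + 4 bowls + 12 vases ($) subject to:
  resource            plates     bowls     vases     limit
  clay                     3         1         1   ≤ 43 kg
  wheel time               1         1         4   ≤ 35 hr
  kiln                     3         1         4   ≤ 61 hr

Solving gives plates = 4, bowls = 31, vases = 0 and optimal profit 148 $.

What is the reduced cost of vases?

-1

Check each constraint at x*: clay 43/43 (tight); wheel time 35/35 (tight); kiln 43/61 (slack 18).
Slack constraints have shadow price 0 (complementary slackness).
From A_Bᵀ y = c: 3·y_clay + 1·y_wheel time = 6; 1·y_clay + 1·y_wheel time = 4.
→ y_clay = 1 and y_wheel time = 3.
Reduced cost of vases: c₃ − yᵀa₃ = 12 − (1·1 + 3·4) = 12 − 13 = -1.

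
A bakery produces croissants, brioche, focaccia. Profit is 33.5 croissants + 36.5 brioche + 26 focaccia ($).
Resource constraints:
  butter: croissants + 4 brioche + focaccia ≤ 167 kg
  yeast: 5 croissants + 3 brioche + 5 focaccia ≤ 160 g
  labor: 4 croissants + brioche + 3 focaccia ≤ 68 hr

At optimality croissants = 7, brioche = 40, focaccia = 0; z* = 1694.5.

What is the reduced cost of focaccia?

Binding: butter and labor. Non-binding: yeast (5 unused).
By complementary slackness, y = 0 for the non-binding constraint.
Dual feasibility on the basic columns requires 1·y_butter + 4·y_labor = 33.5, 4·y_butter + 1·y_labor = 36.5.
→ y_butter = 7.5 and y_labor = 6.5.
Reduced cost of focaccia: c₃ − yᵀa₃ = 26 − (7.5·1 + 6.5·3) = 26 − 27 = -1.

-1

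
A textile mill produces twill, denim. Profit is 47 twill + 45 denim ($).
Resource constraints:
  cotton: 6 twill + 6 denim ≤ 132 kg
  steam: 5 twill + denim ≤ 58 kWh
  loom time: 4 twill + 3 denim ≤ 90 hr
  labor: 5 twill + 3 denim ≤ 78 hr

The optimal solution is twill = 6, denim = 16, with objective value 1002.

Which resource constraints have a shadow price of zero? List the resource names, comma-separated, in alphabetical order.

loom time, steam

cotton: 132/132 (binding)
steam: 46/58 (slack 12)
loom time: 72/90 (slack 18)
labor: 78/78 (binding)
By complementary slackness, a constraint with positive slack has shadow price 0 → loom time, steam.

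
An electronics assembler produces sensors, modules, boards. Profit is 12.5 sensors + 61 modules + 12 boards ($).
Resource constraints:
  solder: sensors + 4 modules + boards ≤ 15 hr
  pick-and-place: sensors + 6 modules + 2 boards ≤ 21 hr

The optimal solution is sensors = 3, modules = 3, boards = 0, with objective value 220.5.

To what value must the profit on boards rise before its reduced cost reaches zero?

Check each constraint at x*: solder 15/15 (tight); pick-and-place 21/21 (tight).
From A_Bᵀ y = c: 1·y_solder + 1·y_pick-and-place = 12.5; 4·y_solder + 6·y_pick-and-place = 61.
Solving: y_solder = 7, y_pick-and-place = 5.5.
boards enters the basis when its profit ≥ yᵀa₃ = 7·1 + 5.5·2 = 18.

18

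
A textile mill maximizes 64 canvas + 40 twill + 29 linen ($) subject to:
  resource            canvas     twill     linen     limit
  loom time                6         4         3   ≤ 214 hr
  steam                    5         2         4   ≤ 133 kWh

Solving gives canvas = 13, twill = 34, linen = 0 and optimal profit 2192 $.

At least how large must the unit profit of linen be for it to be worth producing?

35

At the optimum: loom time uses 214 of 214 (binding); steam uses 133 of 133 (binding).
From A_Bᵀ y = c: 6·y_loom time + 5·y_steam = 64; 4·y_loom time + 2·y_steam = 40.
→ y_loom time = 9 and y_steam = 2.
linen enters the basis when its profit ≥ yᵀa₃ = 9·3 + 2·4 = 35.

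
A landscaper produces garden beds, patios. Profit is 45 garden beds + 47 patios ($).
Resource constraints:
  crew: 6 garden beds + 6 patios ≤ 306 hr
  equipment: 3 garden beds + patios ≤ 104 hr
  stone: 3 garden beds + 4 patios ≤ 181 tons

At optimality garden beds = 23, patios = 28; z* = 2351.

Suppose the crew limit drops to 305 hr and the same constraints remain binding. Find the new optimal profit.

2344.5

At the optimum: crew uses 306 of 306 (binding); equipment uses 97 of 104 (slack = 7); stone uses 181 of 181 (binding).
Since equipment is not tight, its dual is 0.
The binding rows give the dual system: 6·y_crew + 3·y_stone = 45 and 6·y_crew + 4·y_stone = 47.
Solving: y_crew = 6.5, y_stone = 2.
Δz = y_crew·Δb = 6.5 × (-1) = -6.5, so new z* = 2351 − 6.5 = 2344.5.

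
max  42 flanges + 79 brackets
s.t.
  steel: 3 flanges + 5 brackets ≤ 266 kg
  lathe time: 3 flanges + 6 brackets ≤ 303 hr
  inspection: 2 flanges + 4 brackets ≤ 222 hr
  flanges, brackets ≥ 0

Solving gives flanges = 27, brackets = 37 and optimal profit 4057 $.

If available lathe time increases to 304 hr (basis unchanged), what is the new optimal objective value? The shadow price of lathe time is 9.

Δb = 1, so new z* = 4057 + (9)·(1) = 4057 + 9 = 4066.

4066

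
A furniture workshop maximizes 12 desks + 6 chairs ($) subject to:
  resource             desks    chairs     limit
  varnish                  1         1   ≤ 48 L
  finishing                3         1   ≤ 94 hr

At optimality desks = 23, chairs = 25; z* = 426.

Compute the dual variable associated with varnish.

Check each constraint at x*: varnish 48/48 (tight); finishing 94/94 (tight).
From A_Bᵀ y = c: 1·y_varnish + 3·y_finishing = 12; 1·y_varnish + 1·y_finishing = 6.
This yields shadow prices y_varnish = 3, y_finishing = 3.
Shadow price of varnish = 3.

3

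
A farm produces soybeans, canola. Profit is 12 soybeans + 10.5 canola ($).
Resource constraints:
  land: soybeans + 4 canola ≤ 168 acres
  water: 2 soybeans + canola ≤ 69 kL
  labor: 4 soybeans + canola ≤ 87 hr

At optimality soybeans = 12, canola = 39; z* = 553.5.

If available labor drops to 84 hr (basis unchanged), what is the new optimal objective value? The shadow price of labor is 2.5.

546

Δb = -3, so new z* = 553.5 + (2.5)·(-3) = 553.5 − 7.5 = 546.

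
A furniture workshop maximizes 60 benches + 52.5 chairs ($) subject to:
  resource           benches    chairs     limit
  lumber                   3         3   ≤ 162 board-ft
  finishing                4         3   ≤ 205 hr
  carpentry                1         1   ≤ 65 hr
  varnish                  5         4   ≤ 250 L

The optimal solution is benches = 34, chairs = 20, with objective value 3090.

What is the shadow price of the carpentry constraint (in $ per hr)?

0

Binding: lumber and varnish. Non-binding: finishing (9 unused), carpentry (11 unused).
By complementary slackness, y = 0 for the non-binding constraints.
Dual feasibility on the basic columns requires 3·y_lumber + 5·y_varnish = 60, 3·y_lumber + 4·y_varnish = 52.5.
Solving: y_lumber = 7.5, y_varnish = 7.5.
Shadow price of carpentry = 0.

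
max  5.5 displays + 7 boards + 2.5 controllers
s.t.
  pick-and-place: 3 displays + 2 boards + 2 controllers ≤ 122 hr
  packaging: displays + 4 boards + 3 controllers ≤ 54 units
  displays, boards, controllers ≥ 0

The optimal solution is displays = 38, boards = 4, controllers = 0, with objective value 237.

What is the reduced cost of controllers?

-3.5

Check each constraint at x*: pick-and-place 122/122 (tight); packaging 54/54 (tight).
Dual feasibility on the basic columns requires 3·y_pick-and-place + 1·y_packaging = 5.5, 2·y_pick-and-place + 4·y_packaging = 7.
Solving: y_pick-and-place = 1.5, y_packaging = 1.
Reduced cost of controllers: c₃ − yᵀa₃ = 2.5 − (1.5·2 + 1·3) = 2.5 − 6 = -3.5.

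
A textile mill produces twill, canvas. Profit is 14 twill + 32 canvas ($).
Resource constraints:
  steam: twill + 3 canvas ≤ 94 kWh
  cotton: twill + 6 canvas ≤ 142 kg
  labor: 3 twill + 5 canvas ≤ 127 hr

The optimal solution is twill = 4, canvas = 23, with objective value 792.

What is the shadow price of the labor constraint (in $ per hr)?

4

Binding: cotton and labor. Non-binding: steam (21 unused).
Since steam is not tight, its dual is 0.
From A_Bᵀ y = c: 1·y_cotton + 3·y_labor = 14; 6·y_cotton + 5·y_labor = 32.
This yields shadow prices y_cotton = 2, y_labor = 4.
Shadow price of labor = 4.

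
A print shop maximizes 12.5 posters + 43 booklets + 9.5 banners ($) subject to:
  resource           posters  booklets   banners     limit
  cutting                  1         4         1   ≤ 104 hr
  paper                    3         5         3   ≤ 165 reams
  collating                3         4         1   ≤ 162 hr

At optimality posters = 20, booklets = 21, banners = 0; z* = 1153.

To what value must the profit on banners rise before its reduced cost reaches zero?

At the optimum: cutting uses 104 of 104 (binding); paper uses 165 of 165 (binding); collating uses 144 of 162 (slack = 18).
Since collating is not tight, its dual is 0.
Dual feasibility on the basic columns requires 1·y_cutting + 3·y_paper = 12.5, 4·y_cutting + 5·y_paper = 43.
→ y_cutting = 9.5 and y_paper = 1.
banners enters the basis when its profit ≥ yᵀa₃ = 9.5·1 + 1·3 = 12.5.

12.5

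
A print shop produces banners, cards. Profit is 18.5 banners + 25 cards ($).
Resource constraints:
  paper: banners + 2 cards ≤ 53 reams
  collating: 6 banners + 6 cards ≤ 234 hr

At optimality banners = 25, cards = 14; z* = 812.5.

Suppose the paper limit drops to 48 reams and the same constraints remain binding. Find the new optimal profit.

Check each constraint at x*: paper 53/53 (tight); collating 234/234 (tight).
From A_Bᵀ y = c: 1·y_paper + 6·y_collating = 18.5; 2·y_paper + 6·y_collating = 25.
→ y_paper = 6.5 and y_collating = 2.
Δz = y_paper·Δb = 6.5 × (-5) = -32.5, so new z* = 812.5 − 32.5 = 780.

780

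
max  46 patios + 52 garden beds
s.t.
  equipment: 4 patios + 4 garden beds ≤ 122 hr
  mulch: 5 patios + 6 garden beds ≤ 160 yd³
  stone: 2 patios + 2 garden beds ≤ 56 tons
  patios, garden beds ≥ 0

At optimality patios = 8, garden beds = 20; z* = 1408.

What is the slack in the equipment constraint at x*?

equipment used = 4·8 + 4·20 = 112; slack = 122 − 112 = 10.

10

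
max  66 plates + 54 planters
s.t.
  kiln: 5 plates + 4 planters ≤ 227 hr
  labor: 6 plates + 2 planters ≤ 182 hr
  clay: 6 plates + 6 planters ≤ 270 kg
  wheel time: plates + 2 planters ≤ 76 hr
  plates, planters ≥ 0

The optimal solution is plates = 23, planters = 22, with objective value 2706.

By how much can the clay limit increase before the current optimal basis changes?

21.6

Binding constraints: labor, clay. The basis is B = [[6,2],[6,6]] with det 24.
Per unit increase in clay, x* moves by d = (-0.0833, 0.25).
The basis stays optimal until wheel time becomes binding; allowable increase = 21.6 kg.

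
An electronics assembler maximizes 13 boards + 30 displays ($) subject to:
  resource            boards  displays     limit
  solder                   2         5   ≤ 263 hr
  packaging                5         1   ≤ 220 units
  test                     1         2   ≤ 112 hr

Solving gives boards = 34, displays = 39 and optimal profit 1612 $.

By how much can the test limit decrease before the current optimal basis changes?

6.8

Binding constraints: solder, test. The basis is B = [[2,5],[1,2]] with det -1.
Per unit decrease in test, x* moves by d = (-5, 2).
The basis stays optimal until boards reaches 0; allowable decrease = 6.8 hr.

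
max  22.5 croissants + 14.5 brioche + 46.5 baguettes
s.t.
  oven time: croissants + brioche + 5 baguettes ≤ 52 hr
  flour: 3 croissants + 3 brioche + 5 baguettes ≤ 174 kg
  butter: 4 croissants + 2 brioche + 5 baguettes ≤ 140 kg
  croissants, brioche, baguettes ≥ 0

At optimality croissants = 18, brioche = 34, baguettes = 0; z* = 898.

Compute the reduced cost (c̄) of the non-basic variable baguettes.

At the optimum: oven time uses 52 of 52 (binding); flour uses 156 of 174 (slack = 18); butter uses 140 of 140 (binding).
Slack constraints have shadow price 0 (complementary slackness).
From A_Bᵀ y = c: 1·y_oven time + 4·y_butter = 22.5; 1·y_oven time + 2·y_butter = 14.5.
This yields shadow prices y_oven time = 6.5, y_butter = 4.
Reduced cost of baguettes: c₃ − yᵀa₃ = 46.5 − (6.5·5 + 4·5) = 46.5 − 52.5 = -6.

-6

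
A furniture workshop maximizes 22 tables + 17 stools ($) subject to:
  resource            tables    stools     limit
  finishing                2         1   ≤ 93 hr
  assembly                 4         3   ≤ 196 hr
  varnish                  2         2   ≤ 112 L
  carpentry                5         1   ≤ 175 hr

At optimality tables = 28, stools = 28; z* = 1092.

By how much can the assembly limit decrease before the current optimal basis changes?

Binding constraints: assembly, varnish. The basis is B = [[4,3],[2,2]] with det 2.
Per unit decrease in assembly, x* moves by d = (-1, 1).
The basis stays optimal until tables reaches 0; allowable decrease = 28 hr.

28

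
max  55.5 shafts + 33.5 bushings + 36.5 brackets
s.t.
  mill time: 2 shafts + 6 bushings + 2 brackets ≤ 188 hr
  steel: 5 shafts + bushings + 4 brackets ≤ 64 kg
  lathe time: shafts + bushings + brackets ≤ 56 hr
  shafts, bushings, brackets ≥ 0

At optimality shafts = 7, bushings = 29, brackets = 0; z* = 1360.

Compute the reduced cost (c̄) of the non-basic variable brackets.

-9.5

Check each constraint at x*: mill time 188/188 (tight); steel 64/64 (tight); lathe time 36/56 (slack 20).
Since lathe time is not tight, its dual is 0.
From A_Bᵀ y = c: 2·y_mill time + 5·y_steel = 55.5; 6·y_mill time + 1·y_steel = 33.5.
This yields shadow prices y_mill time = 4, y_steel = 9.5.
Reduced cost of brackets: c₃ − yᵀa₃ = 36.5 − (4·2 + 9.5·4) = 36.5 − 46 = -9.5.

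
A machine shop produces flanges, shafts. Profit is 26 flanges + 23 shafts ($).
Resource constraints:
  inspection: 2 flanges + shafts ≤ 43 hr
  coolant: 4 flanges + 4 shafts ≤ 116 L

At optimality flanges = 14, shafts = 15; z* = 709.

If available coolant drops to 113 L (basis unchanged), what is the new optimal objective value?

Check each constraint at x*: inspection 43/43 (tight); coolant 116/116 (tight).
The binding rows give the dual system: 2·y_inspection + 4·y_coolant = 26 and 1·y_inspection + 4·y_coolant = 23.
Solving: y_inspection = 3, y_coolant = 5.
Δz = y_coolant·Δb = 5 × (-3) = -15, so new z* = 709 − 15 = 694.

694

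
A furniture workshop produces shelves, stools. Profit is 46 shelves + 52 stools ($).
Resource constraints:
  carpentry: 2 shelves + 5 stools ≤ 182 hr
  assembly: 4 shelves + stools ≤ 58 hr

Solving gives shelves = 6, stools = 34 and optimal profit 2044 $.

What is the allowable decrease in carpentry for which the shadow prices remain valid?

153

Binding constraints: carpentry, assembly. The basis is B = [[2,5],[4,1]] with det -18.
Per unit decrease in carpentry, x* moves by d = (0.0556, -0.2222).
The basis stays optimal until stools reaches 0; allowable decrease = 153 hr.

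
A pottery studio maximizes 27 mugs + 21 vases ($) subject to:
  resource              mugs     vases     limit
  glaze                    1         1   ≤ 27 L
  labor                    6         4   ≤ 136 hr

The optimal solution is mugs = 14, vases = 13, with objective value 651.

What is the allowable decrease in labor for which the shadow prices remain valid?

28

Binding constraints: glaze, labor. The basis is B = [[1,1],[6,4]] with det -2.
Per unit decrease in labor, x* moves by d = (-0.5, 0.5).
The basis stays optimal until mugs reaches 0; allowable decrease = 28 hr.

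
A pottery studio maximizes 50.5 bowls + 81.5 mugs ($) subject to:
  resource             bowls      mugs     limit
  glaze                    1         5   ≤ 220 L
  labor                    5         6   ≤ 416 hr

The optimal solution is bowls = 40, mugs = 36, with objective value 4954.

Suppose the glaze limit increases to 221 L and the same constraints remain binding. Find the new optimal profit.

Both glaze and labor are binding at x*.
The binding rows give the dual system: 1·y_glaze + 5·y_labor = 50.5 and 5·y_glaze + 6·y_labor = 81.5.
→ y_glaze = 5.5 and y_labor = 9.
Δz = y_glaze·Δb = 5.5 × (1) = 5.5, so new z* = 4954 + 5.5 = 4959.5.

4959.5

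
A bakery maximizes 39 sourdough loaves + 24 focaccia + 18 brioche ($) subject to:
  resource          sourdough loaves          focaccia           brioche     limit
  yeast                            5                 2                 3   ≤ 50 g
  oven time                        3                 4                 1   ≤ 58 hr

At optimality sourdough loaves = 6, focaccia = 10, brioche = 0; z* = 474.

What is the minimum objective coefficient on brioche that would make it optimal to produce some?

21

At the optimum: yeast uses 50 of 50 (binding); oven time uses 58 of 58 (binding).
From A_Bᵀ y = c: 5·y_yeast + 3·y_oven time = 39; 2·y_yeast + 4·y_oven time = 24.
This yields shadow prices y_yeast = 6, y_oven time = 3.
brioche enters the basis when its profit ≥ yᵀa₃ = 6·3 + 3·1 = 21.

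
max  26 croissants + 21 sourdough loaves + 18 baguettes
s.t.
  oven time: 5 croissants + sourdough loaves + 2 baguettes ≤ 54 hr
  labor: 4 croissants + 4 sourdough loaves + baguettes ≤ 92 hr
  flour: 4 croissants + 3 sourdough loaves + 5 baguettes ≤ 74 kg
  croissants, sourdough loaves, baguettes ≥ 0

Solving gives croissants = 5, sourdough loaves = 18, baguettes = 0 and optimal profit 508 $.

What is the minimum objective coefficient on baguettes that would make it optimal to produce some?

At the optimum: oven time uses 43 of 54 (slack = 11); labor uses 92 of 92 (binding); flour uses 74 of 74 (binding).
Since oven time is not tight, its dual is 0.
From A_Bᵀ y = c: 4·y_labor + 4·y_flour = 26; 4·y_labor + 3·y_flour = 21.
→ y_labor = 1.5 and y_flour = 5.
baguettes enters the basis when its profit ≥ yᵀa₃ = 1.5·1 + 5·5 = 26.5.

26.5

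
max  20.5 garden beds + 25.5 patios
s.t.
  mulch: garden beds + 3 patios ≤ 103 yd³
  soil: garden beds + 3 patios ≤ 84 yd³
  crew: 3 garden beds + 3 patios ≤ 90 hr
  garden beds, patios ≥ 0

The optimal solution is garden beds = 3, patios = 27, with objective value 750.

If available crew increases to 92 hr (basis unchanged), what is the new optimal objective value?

762

At the optimum: mulch uses 84 of 103 (slack = 19); soil uses 84 of 84 (binding); crew uses 90 of 90 (binding).
Slack constraints have shadow price 0 (complementary slackness).
The binding rows give the dual system: 1·y_soil + 3·y_crew = 20.5 and 3·y_soil + 3·y_crew = 25.5.
→ y_soil = 2.5 and y_crew = 6.
Δz = y_crew·Δb = 6 × (2) = 12, so new z* = 750 + 12 = 762.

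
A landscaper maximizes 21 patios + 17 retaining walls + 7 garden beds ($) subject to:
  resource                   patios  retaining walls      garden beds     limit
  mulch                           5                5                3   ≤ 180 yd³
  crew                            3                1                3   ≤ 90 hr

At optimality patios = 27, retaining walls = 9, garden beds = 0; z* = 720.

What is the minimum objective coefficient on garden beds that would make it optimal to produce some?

15

At the optimum: mulch uses 180 of 180 (binding); crew uses 90 of 90 (binding).
The binding rows give the dual system: 5·y_mulch + 3·y_crew = 21 and 5·y_mulch + 1·y_crew = 17.
→ y_mulch = 3 and y_crew = 2.
garden beds enters the basis when its profit ≥ yᵀa₃ = 3·3 + 2·3 = 15.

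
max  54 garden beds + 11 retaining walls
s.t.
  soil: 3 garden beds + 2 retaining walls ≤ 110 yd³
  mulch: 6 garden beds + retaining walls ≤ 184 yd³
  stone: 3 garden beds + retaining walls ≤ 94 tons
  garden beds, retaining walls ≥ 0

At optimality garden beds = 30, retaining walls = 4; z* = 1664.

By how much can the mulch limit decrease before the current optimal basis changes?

Binding constraints: mulch, stone. The basis is B = [[6,1],[3,1]] with det 3.
Per unit decrease in mulch, x* moves by d = (-0.3333, 1).
The basis stays optimal until soil becomes binding; allowable decrease = 12 yd³.

12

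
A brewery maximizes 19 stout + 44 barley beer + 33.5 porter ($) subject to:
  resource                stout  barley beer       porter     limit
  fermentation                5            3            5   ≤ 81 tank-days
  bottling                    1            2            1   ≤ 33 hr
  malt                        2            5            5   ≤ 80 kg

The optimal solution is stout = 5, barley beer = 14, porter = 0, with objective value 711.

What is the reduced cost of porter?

-3.5

At the optimum: fermentation uses 67 of 81 (slack = 14); bottling uses 33 of 33 (binding); malt uses 80 of 80 (binding).
Slack constraints have shadow price 0 (complementary slackness).
From A_Bᵀ y = c: 1·y_bottling + 2·y_malt = 19; 2·y_bottling + 5·y_malt = 44.
This yields shadow prices y_bottling = 7, y_malt = 6.
Reduced cost of porter: c₃ − yᵀa₃ = 33.5 − (7·1 + 6·5) = 33.5 − 37 = -3.5.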